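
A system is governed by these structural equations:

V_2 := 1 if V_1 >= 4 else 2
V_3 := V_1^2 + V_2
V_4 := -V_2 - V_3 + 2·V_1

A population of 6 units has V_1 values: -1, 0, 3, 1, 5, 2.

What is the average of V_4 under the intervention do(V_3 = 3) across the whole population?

do(V_3=3) breaks V_3's dependence on V_1. With V_3=3 fixed, V_4 across the units is -7, -5, 1, -3, 6, -1, mean -1.5.

-1.5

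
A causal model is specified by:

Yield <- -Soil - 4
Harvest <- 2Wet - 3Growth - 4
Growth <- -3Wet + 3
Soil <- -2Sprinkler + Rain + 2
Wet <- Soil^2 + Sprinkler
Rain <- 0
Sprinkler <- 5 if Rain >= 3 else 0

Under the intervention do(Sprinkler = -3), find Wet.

Under do(Sprinkler=-3), the mechanism Sprinkler <- 5 if Rain >= 3 else 0 is discarded; Sprinkler is fixed at -3.
Soil = -2Sprinkler + Rain + 2  [with Sprinkler=-3, Rain=0]  = 8
Wet = Soil^2 + Sprinkler  [with Soil=8, Sprinkler=-3]  = 61

61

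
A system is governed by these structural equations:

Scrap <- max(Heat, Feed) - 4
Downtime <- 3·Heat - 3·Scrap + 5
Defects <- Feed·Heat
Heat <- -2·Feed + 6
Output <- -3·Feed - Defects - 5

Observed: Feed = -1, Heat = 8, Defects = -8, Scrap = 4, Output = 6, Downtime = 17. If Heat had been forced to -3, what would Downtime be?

Under do(Heat=-3), the mechanism Heat <- -2·Feed + 6 is discarded; Heat is fixed at -3.
Scrap = max(Heat, Feed) - 4  [with Heat=-3, Feed=-1]  = -5
Downtime = 3·Heat - 3·Scrap + 5  [with Heat=-3, Scrap=-5]  = 11

11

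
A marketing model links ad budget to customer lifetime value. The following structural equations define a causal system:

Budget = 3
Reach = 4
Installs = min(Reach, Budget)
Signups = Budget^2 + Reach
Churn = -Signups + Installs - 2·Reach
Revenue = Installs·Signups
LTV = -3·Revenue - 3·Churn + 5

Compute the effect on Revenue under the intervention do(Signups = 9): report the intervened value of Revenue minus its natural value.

Under do(Signups=9), the mechanism Signups = Budget^2 + Reach is discarded; Signups is fixed at 9.
Installs = min(Reach, Budget)  [with Reach=4, Budget=3]  = 3
Revenue = Installs·Signups  [with Installs=3, Signups=9]  = 27
Without intervention: Installs = min(Reach, Budget)  [with Reach=4, Budget=3]  = 3; Signups = Budget^2 + Reach  [with Budget=3, Reach=4]  = 13; Revenue = Installs·Signups  [with Installs=3, Signups=13]  = 39.
Change = 27 − 39 = -12.

-12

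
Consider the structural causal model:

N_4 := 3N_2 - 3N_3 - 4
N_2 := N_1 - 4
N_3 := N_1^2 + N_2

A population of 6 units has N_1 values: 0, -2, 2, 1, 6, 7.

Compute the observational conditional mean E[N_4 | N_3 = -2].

-11.5

Observing N_3=-2 restricts to units where N_3's equation naturally yields -2: N_1 ∈ {-2, 1}. In that subpopulation N_4 = -16, -7, mean -11.5.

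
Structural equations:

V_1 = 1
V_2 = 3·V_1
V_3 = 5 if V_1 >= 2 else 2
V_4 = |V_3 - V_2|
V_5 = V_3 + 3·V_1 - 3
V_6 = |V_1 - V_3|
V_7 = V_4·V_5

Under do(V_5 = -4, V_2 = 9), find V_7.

Setting V_5 = -4, V_2 = 9 by intervention discards those variables' equations.
V_3 = 5 if V_1 >= 2 else 2  [with V_1=1]  = 2
V_4 = |V_3 - V_2|  [with V_3=2, V_2=9]  = 7
V_7 = V_4·V_5  [with V_4=7, V_5=-4]  = -28

-28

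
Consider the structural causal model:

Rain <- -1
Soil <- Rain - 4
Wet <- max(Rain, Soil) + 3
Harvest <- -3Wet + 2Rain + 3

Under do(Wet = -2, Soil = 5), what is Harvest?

7

The joint intervention fixes Wet = -2, Soil = 5, removing each variable's own equation.
Harvest = -3Wet + 2Rain + 3  [with Wet=-2, Rain=-1]  = 7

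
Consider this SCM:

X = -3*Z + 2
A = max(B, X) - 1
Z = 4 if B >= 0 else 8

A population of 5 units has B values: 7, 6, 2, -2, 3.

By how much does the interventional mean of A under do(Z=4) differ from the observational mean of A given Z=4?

-1.3

Under do(Z=4), Z's equation is replaced by Z=4 for every unit. Per-unit A: 6, 5, 1, -3, 2. Mean = 2.2.
Observing Z=4 restricts to units where Z's equation naturally yields 4: B ∈ {7, 6, 2, 3}. In that subpopulation A = 6, 5, 1, 2, mean 3.5.
Difference = 2.2 − 3.5 = -1.3.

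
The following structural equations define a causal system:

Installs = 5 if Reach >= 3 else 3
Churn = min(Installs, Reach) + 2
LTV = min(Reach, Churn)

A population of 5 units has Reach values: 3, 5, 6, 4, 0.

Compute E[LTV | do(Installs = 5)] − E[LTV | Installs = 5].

The intervention sets Installs=5 in all 5 units regardless of Reach. Recomputing LTV per unit gives 3, 5, 6, 4, 0; average 3.6.
E[LTV|Installs=5] averages over only the 4 units with Installs=5 (Reach = 3, 5, 6, 4): LTV = 3, 5, 6, 4, mean 4.5.
Difference = 3.6 − 4.5 = -0.9.

-0.9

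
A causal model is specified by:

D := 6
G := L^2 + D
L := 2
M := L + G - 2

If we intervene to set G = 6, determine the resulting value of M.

6

The intervention breaks the incoming arrows to G: G := L^2 + D no longer applies, and G = 6.
M = L + G - 2  [with L=2, G=6]  = 6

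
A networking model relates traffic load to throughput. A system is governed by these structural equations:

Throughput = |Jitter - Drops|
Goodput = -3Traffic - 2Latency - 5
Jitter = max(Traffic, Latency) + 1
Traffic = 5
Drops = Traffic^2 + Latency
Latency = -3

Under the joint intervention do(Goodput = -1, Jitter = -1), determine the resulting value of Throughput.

Setting Goodput = -1, Jitter = -1 by intervention discards those variables' equations.
Drops = Traffic^2 + Latency  [with Traffic=5, Latency=-3]  = 22
Throughput = |Jitter - Drops|  [with Jitter=-1, Drops=22]  = 23

23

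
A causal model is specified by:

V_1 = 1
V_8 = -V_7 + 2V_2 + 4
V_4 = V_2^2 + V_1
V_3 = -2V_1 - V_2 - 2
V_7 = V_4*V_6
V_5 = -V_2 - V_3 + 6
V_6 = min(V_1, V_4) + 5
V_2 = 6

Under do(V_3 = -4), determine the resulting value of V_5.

do(V_3=-4) replaces the equation V_3 = -2V_1 - V_2 - 2 with the constant V_3 = -4.
V_5 = -V_2 - V_3 + 6  [with V_2=6, V_3=-4]  = 4

4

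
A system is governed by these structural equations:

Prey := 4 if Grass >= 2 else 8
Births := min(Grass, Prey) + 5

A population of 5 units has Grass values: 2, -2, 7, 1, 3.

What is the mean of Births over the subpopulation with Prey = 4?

8

Conditioning on Prey=4 selects the 3 unit(s) with Grass ∈ {2, 7, 3}. Their Births values: 7, 9, 8. Mean = 8.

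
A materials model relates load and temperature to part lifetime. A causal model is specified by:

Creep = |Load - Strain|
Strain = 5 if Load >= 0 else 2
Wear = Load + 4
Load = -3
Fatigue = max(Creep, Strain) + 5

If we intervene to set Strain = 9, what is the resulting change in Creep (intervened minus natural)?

The intervention breaks the incoming arrows to Strain: Strain = 5 if Load >= 0 else 2 no longer applies, and Strain = 9.
Creep = |Load - Strain|  [with Load=-3, Strain=9]  = 12
Without intervention: Strain = 5 if Load >= 0 else 2  [with Load=-3]  = 2; Creep = |Load - Strain|  [with Load=-3, Strain=2]  = 5.
Change = 12 − 5 = 7.

7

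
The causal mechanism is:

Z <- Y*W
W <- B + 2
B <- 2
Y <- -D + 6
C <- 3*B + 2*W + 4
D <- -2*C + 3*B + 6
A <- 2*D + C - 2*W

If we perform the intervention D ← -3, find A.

The intervention breaks the incoming arrows to D: D <- -2*C + 3*B + 6 no longer applies, and D = -3.
W = B + 2  [with B=2]  = 4
C = 3*B + 2*W + 4  [with B=2, W=4]  = 18
A = 2*D + C - 2*W  [with D=-3, C=18, W=4]  = 4

4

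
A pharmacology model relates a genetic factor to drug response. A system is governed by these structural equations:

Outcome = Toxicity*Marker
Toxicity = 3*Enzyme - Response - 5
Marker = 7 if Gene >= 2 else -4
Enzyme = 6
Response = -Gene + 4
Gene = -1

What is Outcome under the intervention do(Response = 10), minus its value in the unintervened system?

Under do(Response=10), the mechanism Response = -Gene + 4 is discarded; Response is fixed at 10.
Marker = 7 if Gene >= 2 else -4  [with Gene=-1]  = -4
Toxicity = 3*Enzyme - Response - 5  [with Enzyme=6, Response=10]  = 3
Outcome = Toxicity*Marker  [with Toxicity=3, Marker=-4]  = -12
Without intervention: Marker = 7 if Gene >= 2 else -4  [with Gene=-1]  = -4; Response = -Gene + 4  [with Gene=-1]  = 5; Toxicity = 3*Enzyme - Response - 5  [with Enzyme=6, Response=5]  = 8; Outcome = Toxicity*Marker  [with Toxicity=8, Marker=-4]  = -32.
Change = -12 − (-32) = 20.

20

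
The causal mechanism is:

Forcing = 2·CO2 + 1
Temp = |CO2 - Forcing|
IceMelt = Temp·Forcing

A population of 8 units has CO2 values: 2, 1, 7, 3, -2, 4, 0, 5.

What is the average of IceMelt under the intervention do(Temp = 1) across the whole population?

The intervention sets Temp=1 in all 8 units regardless of CO2. Recomputing IceMelt per unit gives 5, 3, 15, 7, -3, 9, 1, 11; average 6.

6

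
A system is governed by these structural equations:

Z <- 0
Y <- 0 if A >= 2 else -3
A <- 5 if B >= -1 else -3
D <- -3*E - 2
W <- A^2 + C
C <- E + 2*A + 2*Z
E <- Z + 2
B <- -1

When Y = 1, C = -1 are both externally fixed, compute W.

24

Setting Y = 1, C = -1 by intervention discards those variables' equations.
A = 5 if B >= -1 else -3  [with B=-1]  = 5
W = A^2 + C  [with A=5, C=-1]  = 24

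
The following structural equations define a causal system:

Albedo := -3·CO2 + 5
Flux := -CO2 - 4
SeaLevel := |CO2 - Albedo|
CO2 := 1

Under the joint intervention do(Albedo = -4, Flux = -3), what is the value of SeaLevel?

5

The joint intervention fixes Albedo = -4, Flux = -3, removing each variable's own equation.
SeaLevel = |CO2 - Albedo|  [with CO2=1, Albedo=-4]  = 5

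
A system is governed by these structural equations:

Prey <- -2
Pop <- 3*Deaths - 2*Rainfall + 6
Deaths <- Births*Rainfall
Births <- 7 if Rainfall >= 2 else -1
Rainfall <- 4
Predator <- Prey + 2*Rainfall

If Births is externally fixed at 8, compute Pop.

Under do(Births=8), the mechanism Births <- 7 if Rainfall >= 2 else -1 is discarded; Births is fixed at 8.
Deaths = Births*Rainfall  [with Births=8, Rainfall=4]  = 32
Pop = 3*Deaths - 2*Rainfall + 6  [with Deaths=32, Rainfall=4]  = 94

94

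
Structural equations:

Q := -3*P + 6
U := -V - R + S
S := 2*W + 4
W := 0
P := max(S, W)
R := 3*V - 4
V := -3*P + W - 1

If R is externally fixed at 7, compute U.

10

The intervention breaks the incoming arrows to R: R := 3*V - 4 no longer applies, and R = 7.
S = 2*W + 4  [with W=0]  = 4
P = max(S, W)  [with S=4, W=0]  = 4
V = -3*P + W - 1  [with P=4, W=0]  = -13
U = -V - R + S  [with V=-13, R=7, S=4]  = 10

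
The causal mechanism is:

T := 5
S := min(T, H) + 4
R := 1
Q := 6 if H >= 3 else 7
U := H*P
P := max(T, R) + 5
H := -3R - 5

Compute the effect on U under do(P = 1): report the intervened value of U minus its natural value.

do(P=1) replaces the equation P := max(T, R) + 5 with the constant P = 1.
H = -3R - 5  [with R=1]  = -8
U = H*P  [with H=-8, P=1]  = -8
Without intervention: P = max(T, R) + 5  [with T=5, R=1]  = 10; H = -3R - 5  [with R=1]  = -8; U = H*P  [with H=-8, P=10]  = -80.
Change = -8 − (-80) = 72.

72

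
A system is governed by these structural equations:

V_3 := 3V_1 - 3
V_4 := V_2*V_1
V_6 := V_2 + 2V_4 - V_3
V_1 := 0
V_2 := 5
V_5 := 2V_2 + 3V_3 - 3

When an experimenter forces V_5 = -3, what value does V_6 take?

The intervention breaks the incoming arrows to V_5: V_5 := 2V_2 + 3V_3 - 3 no longer applies, and V_5 = -3.
Since V_6 is not a descendant of the intervened variable, it is unaffected.
V_3 = 3V_1 - 3  [with V_1=0]  = -3
V_4 = V_2*V_1  [with V_2=5, V_1=0]  = 0
V_6 = V_2 + 2V_4 - V_3  [with V_2=5, V_4=0, V_3=-3]  = 8

8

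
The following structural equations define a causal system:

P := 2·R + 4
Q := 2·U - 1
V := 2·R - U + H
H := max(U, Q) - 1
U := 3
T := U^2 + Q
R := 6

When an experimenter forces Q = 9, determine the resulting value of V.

The intervention breaks the incoming arrows to Q: Q := 2·U - 1 no longer applies, and Q = 9.
H = max(U, Q) - 1  [with U=3, Q=9]  = 8
V = 2·R - U + H  [with R=6, U=3, H=8]  = 17

17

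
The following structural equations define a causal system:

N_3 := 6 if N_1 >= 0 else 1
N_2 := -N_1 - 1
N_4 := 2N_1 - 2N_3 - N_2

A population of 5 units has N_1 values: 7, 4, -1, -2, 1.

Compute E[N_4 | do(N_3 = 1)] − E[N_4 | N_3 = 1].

Under do(N_3=1), N_3's equation is replaced by N_3=1 for every unit. Per-unit N_4: 20, 11, -4, -7, 2. Mean = 4.4.
E[N_4|N_3=1] averages over only the 2 units with N_3=1 (N_1 = -1, -2): N_4 = -4, -7, mean -5.5.
Difference = 4.4 − (-5.5) = 9.9.

9.9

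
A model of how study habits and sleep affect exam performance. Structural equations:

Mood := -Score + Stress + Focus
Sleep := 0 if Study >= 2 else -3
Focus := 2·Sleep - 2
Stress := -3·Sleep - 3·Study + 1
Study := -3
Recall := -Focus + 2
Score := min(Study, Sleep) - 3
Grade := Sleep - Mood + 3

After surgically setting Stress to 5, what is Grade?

The intervention breaks the incoming arrows to Stress: Stress := -3·Sleep - 3·Study + 1 no longer applies, and Stress = 5.
Sleep = 0 if Study >= 2 else -3  [with Study=-3]  = -3
Focus = 2·Sleep - 2  [with Sleep=-3]  = -8
Score = min(Study, Sleep) - 3  [with Study=-3, Sleep=-3]  = -6
Mood = -Score + Stress + Focus  [with Score=-6, Stress=5, Focus=-8]  = 3
Grade = Sleep - Mood + 3  [with Sleep=-3, Mood=3]  = -3

-3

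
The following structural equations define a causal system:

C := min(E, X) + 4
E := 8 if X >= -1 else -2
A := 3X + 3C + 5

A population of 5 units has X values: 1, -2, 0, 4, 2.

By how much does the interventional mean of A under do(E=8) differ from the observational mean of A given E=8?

Every unit gets E=8 under the intervention. A values become 23, 5, 17, 41, 29; E[A|do(E=8)] = 23.
E[A|E=8] averages over only the 4 units with E=8 (X = 1, 0, 4, 2): A = 23, 17, 41, 29, mean 27.5.
Difference = 23 − 27.5 = -4.5.

-4.5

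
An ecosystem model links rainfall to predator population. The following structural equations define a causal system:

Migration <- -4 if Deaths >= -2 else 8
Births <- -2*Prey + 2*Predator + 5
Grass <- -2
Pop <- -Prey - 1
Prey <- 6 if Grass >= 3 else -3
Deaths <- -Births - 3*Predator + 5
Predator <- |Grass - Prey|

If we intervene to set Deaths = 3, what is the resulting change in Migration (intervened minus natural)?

-12

The intervention breaks the incoming arrows to Deaths: Deaths <- -Births - 3*Predator + 5 no longer applies, and Deaths = 3.
Migration = -4 if Deaths >= -2 else 8  [with Deaths=3]  = -4
Without intervention: Prey = 6 if Grass >= 3 else -3  [with Grass=-2]  = -3; Predator = |Grass - Prey|  [with Grass=-2, Prey=-3]  = 1; Births = -2*Prey + 2*Predator + 5  [with Prey=-3, Predator=1]  = 13; Deaths = -Births - 3*Predator + 5  [with Births=13, Predator=1]  = -11; Migration = -4 if Deaths >= -2 else 8  [with Deaths=-11]  = 8.
Change = -4 − 8 = -12.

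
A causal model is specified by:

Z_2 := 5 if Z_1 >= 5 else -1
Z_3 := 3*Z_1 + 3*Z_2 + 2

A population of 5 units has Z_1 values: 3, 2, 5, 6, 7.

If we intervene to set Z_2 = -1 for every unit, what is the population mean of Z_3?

Every unit gets Z_2=-1 under the intervention. Z_3 values become 8, 5, 14, 17, 20; E[Z_3|do(Z_2=-1)] = 12.8.

12.8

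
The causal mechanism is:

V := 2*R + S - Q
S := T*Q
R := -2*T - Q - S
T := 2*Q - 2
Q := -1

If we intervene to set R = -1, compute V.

3

Intervening sets R = -1 and removes its equation (R := -2*T - Q - S).
T = 2*Q - 2  [with Q=-1]  = -4
S = T*Q  [with T=-4, Q=-1]  = 4
V = 2*R + S - Q  [with R=-1, S=4, Q=-1]  = 3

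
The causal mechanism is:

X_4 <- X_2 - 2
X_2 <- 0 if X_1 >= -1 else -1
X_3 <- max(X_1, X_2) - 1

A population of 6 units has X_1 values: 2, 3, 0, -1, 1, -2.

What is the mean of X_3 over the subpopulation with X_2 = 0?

0.2

Conditioning on X_2=0 selects the 5 unit(s) with X_1 ∈ {2, 3, 0, -1, 1}. Their X_3 values: 1, 2, -1, -1, 0. Mean = 0.2.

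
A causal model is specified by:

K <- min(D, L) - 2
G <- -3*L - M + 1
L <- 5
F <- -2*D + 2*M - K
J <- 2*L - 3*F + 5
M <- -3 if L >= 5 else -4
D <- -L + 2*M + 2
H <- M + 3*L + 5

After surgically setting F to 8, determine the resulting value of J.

-9

Intervening sets F = 8 and removes its equation (F <- -2*D + 2*M - K).
J = 2*L - 3*F + 5  [with L=5, F=8]  = -9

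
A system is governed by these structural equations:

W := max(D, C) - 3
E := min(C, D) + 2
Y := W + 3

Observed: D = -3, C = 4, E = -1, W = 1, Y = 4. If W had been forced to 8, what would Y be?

Intervening sets W = 8 and removes its equation (W := max(D, C) - 3).
Y = W + 3  [with W=8]  = 11

11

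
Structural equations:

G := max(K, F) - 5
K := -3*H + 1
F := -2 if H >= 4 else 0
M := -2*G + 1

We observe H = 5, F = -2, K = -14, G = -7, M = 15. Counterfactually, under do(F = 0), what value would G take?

Under do(F=0), the mechanism F := -2 if H >= 4 else 0 is discarded; F is fixed at 0.
K = -3*H + 1  [with H=5]  = -14
G = max(K, F) - 5  [with K=-14, F=0]  = -5

-5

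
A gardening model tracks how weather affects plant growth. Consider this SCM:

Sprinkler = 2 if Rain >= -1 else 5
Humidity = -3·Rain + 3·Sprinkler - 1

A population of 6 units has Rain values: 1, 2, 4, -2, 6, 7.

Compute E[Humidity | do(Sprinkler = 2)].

Under do(Sprinkler=2), Sprinkler's equation is replaced by Sprinkler=2 for every unit. Per-unit Humidity: 2, -1, -7, 11, -13, -16. Mean = -4.

-4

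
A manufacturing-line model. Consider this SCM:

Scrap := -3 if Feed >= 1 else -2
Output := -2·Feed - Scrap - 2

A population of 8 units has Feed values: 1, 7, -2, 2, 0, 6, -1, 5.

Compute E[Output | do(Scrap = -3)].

do(Scrap=-3) breaks Scrap's dependence on Feed. With Scrap=-3 fixed, Output across the units is -1, -13, 5, -3, 1, -11, 3, -9, mean -3.5.

-3.5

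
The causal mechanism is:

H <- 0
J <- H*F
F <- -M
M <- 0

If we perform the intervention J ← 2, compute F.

Under do(J=2), the mechanism J <- H*F is discarded; J is fixed at 2.
Since F is not a descendant of the intervened variable, it is unaffected.
F = -M  [with M=0]  = 0

0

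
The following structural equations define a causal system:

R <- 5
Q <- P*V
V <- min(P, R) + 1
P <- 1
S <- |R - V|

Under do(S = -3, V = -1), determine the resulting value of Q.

The joint intervention fixes S = -3, V = -1, removing each variable's own equation.
Q = P*V  [with P=1, V=-1]  = -1

-1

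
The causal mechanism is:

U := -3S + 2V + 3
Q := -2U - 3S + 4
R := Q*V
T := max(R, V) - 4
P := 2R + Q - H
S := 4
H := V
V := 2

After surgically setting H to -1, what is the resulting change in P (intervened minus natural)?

Intervening sets H = -1 and removes its equation (H := V).
U = -3S + 2V + 3  [with S=4, V=2]  = -5
Q = -2U - 3S + 4  [with U=-5, S=4]  = 2
R = Q*V  [with Q=2, V=2]  = 4
P = 2R + Q - H  [with R=4, Q=2, H=-1]  = 11
Without intervention: U = -3S + 2V + 3  [with S=4, V=2]  = -5; Q = -2U - 3S + 4  [with U=-5, S=4]  = 2; R = Q*V  [with Q=2, V=2]  = 4; H = V  [with V=2]  = 2; P = 2R + Q - H  [with R=4, Q=2, H=2]  = 8.
Change = 11 − 8 = 3.

3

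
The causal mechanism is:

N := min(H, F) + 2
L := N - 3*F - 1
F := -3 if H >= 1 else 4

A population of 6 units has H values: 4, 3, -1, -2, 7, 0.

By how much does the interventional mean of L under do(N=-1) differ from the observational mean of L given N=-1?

-10.5

Every unit gets N=-1 under the intervention. L values become 7, 7, -14, -14, 7, -14; E[L|do(N=-1)] = -3.5.
Observing N=-1 restricts to units where N's equation naturally yields -1: H ∈ {4, 3, 7}. In that subpopulation L = 7, 7, 7, mean 7.
Difference = -3.5 − 7 = -10.5.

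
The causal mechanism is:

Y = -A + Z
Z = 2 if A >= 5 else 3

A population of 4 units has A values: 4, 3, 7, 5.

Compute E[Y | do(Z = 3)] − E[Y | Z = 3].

-1.25

Every unit gets Z=3 under the intervention. Y values become -1, 0, -4, -2; E[Y|do(Z=3)] = -1.75.
E[Y|Z=3] averages over only the 2 units with Z=3 (A = 4, 3): Y = -1, 0, mean -0.5.
Difference = -1.75 − (-0.5) = -1.25.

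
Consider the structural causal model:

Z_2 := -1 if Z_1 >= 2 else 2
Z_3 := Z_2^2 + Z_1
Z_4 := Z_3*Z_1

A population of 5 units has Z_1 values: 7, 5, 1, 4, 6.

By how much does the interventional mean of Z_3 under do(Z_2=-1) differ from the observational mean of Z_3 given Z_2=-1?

-0.9

The intervention sets Z_2=-1 in all 5 units regardless of Z_1. Recomputing Z_3 per unit gives 8, 6, 2, 5, 7; average 5.6.
Observing Z_2=-1 restricts to units where Z_2's equation naturally yields -1: Z_1 ∈ {7, 5, 4, 6}. In that subpopulation Z_3 = 8, 6, 5, 7, mean 6.5.
Difference = 5.6 − 6.5 = -0.9.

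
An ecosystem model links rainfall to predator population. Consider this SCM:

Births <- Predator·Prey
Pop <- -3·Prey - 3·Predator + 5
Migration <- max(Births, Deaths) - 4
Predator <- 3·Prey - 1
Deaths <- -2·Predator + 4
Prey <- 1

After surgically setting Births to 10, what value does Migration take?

do(Births=10) replaces the equation Births <- Predator·Prey with the constant Births = 10.
Predator = 3·Prey - 1  [with Prey=1]  = 2
Deaths = -2·Predator + 4  [with Predator=2]  = 0
Migration = max(Births, Deaths) - 4  [with Births=10, Deaths=0]  = 6

6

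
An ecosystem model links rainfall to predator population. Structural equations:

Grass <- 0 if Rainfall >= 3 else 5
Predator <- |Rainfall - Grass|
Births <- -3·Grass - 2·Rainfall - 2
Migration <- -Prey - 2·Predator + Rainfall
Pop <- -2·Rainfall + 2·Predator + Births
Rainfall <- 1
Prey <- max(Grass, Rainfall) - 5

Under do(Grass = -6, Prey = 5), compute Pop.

26

Under do(Grass = -6, Prey = 5), each intervened variable's structural equation is replaced by its fixed value.
Predator = |Rainfall - Grass|  [with Rainfall=1, Grass=-6]  = 7
Births = -3·Grass - 2·Rainfall - 2  [with Grass=-6, Rainfall=1]  = 14
Pop = -2·Rainfall + 2·Predator + Births  [with Rainfall=1, Predator=7, Births=14]  = 26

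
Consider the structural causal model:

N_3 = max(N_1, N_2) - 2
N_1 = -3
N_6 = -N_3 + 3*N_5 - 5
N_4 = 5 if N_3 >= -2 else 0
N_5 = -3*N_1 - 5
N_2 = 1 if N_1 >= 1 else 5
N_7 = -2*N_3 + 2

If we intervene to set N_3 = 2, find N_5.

4

do(N_3=2) replaces the equation N_3 = max(N_1, N_2) - 2 with the constant N_3 = 2.
N_5 is not downstream of the intervention, so its value is determined by the original equations.
N_5 = -3*N_1 - 5  [with N_1=-3]  = 4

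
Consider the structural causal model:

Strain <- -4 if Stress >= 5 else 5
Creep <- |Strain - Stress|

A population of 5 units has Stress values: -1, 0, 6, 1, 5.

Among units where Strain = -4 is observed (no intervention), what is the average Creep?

Observing Strain=-4 restricts to units where Strain's equation naturally yields -4: Stress ∈ {6, 5}. In that subpopulation Creep = 10, 9, mean 9.5.

9.5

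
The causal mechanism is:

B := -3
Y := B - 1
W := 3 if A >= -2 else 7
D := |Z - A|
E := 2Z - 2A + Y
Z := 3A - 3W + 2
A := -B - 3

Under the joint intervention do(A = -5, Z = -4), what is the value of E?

Setting A = -5, Z = -4 by intervention discards those variables' equations.
Y = B - 1  [with B=-3]  = -4
E = 2Z - 2A + Y  [with Z=-4, A=-5, Y=-4]  = -2

-2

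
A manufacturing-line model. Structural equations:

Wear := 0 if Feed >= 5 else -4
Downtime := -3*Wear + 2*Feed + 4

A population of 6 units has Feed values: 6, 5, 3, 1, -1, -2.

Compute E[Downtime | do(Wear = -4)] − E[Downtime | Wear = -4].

The intervention sets Wear=-4 in all 6 units regardless of Feed. Recomputing Downtime per unit gives 28, 26, 22, 18, 14, 12; average 20.
Observing Wear=-4 restricts to units where Wear's equation naturally yields -4: Feed ∈ {3, 1, -1, -2}. In that subpopulation Downtime = 22, 18, 14, 12, mean 16.5.
Difference = 20 − 16.5 = 3.5.

3.5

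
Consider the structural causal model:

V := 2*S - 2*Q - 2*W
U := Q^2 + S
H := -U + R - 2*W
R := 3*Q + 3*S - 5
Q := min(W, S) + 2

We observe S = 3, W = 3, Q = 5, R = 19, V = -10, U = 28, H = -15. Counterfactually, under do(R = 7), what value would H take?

The intervention breaks the incoming arrows to R: R := 3*Q + 3*S - 5 no longer applies, and R = 7.
Q = min(W, S) + 2  [with W=3, S=3]  = 5
U = Q^2 + S  [with Q=5, S=3]  = 28
H = -U + R - 2*W  [with U=28, R=7, W=3]  = -27

-27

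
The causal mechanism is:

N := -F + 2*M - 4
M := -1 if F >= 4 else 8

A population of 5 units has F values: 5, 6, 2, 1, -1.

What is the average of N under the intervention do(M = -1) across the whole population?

do(M=-1) breaks M's dependence on F. With M=-1 fixed, N across the units is -11, -12, -8, -7, -5, mean -8.6.

-8.6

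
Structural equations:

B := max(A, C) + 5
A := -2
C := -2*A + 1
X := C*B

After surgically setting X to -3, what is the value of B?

10

Under do(X=-3), the mechanism X := C*B is discarded; X is fixed at -3.
Since B is not a descendant of the intervened variable, it is unaffected.
C = -2*A + 1  [with A=-2]  = 5
B = max(A, C) + 5  [with A=-2, C=5]  = 10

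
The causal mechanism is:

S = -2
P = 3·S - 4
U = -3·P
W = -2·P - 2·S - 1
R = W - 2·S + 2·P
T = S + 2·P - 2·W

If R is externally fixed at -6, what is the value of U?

do(R=-6) replaces the equation R = W - 2·S + 2·P with the constant R = -6.
U is not downstream of the intervention, so its value is determined by the original equations.
P = 3·S - 4  [with S=-2]  = -10
U = -3·P  [with P=-10]  = 30

30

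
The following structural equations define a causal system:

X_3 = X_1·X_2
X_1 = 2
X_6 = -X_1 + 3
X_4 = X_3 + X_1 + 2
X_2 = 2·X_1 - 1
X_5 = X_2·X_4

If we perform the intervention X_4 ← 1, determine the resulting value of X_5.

3

Intervening sets X_4 = 1 and removes its equation (X_4 = X_3 + X_1 + 2).
X_2 = 2·X_1 - 1  [with X_1=2]  = 3
X_5 = X_2·X_4  [with X_2=3, X_4=1]  = 3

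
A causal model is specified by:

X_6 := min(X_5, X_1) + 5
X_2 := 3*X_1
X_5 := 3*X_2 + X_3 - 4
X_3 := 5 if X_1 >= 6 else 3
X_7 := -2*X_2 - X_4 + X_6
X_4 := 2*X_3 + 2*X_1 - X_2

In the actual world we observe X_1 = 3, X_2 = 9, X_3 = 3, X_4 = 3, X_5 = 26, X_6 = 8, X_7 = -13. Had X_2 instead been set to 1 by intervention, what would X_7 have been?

-6

Under do(X_2=1), the mechanism X_2 := 3*X_1 is discarded; X_2 is fixed at 1.
X_3 = 5 if X_1 >= 6 else 3  [with X_1=3]  = 3
X_4 = 2*X_3 + 2*X_1 - X_2  [with X_3=3, X_1=3, X_2=1]  = 11
X_5 = 3*X_2 + X_3 - 4  [with X_2=1, X_3=3]  = 2
X_6 = min(X_5, X_1) + 5  [with X_5=2, X_1=3]  = 7
X_7 = -2*X_2 - X_4 + X_6  [with X_2=1, X_4=11, X_6=7]  = -6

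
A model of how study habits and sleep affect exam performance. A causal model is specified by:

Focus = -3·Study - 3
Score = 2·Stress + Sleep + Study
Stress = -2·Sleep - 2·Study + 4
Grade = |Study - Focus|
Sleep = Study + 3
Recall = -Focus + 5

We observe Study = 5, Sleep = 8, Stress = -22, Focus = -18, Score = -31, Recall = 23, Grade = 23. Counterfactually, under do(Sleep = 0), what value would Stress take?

The intervention breaks the incoming arrows to Sleep: Sleep = Study + 3 no longer applies, and Sleep = 0.
Stress = -2·Sleep - 2·Study + 4  [with Sleep=0, Study=5]  = -6

-6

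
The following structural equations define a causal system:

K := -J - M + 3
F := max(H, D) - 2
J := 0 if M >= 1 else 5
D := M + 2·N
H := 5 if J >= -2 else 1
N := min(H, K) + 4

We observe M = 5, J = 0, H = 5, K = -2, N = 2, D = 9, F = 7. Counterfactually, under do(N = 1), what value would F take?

5

Under do(N=1), the mechanism N := min(H, K) + 4 is discarded; N is fixed at 1.
J = 0 if M >= 1 else 5  [with M=5]  = 0
H = 5 if J >= -2 else 1  [with J=0]  = 5
D = M + 2·N  [with M=5, N=1]  = 7
F = max(H, D) - 2  [with H=5, D=7]  = 5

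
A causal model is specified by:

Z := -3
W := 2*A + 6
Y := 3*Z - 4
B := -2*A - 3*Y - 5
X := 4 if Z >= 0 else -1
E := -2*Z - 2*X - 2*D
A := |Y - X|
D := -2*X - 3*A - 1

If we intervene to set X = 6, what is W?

44

do(X=6) replaces the equation X := 4 if Z >= 0 else -1 with the constant X = 6.
Y = 3*Z - 4  [with Z=-3]  = -13
A = |Y - X|  [with Y=-13, X=6]  = 19
W = 2*A + 6  [with A=19]  = 44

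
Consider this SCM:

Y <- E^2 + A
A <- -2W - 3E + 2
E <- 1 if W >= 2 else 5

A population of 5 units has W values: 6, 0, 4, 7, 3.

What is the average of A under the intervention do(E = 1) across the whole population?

-9

do(E=1) breaks E's dependence on W. With E=1 fixed, A across the units is -13, -1, -9, -15, -7, mean -9.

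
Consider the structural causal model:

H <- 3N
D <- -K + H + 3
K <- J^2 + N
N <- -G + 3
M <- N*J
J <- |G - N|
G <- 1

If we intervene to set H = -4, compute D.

The intervention breaks the incoming arrows to H: H <- 3N no longer applies, and H = -4.
N = -G + 3  [with G=1]  = 2
J = |G - N|  [with G=1, N=2]  = 1
K = J^2 + N  [with J=1, N=2]  = 3
D = -K + H + 3  [with K=3, H=-4]  = -4

-4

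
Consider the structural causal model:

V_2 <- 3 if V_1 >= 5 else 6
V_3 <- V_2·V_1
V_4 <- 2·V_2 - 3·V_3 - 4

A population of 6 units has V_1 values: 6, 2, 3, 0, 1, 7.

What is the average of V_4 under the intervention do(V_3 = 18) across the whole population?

Every unit gets V_3=18 under the intervention. V_4 values become -52, -46, -46, -46, -46, -52; E[V_4|do(V_3=18)] = -48.

-48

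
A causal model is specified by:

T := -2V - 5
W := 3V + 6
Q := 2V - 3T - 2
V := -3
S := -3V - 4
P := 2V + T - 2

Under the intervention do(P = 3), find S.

5

do(P=3) replaces the equation P := 2V + T - 2 with the constant P = 3.
S is not downstream of the intervention, so its value is determined by the original equations.
S = -3V - 4  [with V=-3]  = 5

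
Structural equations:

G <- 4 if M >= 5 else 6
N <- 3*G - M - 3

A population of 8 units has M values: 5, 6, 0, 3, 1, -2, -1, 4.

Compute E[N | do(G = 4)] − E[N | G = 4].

3.5

Every unit gets G=4 under the intervention. N values become 4, 3, 9, 6, 8, 11, 10, 5; E[N|do(G=4)] = 7.
Observing G=4 restricts to units where G's equation naturally yields 4: M ∈ {5, 6}. In that subpopulation N = 4, 3, mean 3.5.
Difference = 7 − 3.5 = 3.5.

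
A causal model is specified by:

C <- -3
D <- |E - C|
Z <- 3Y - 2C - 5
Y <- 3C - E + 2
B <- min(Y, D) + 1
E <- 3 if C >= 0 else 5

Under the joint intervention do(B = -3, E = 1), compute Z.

The joint intervention fixes B = -3, E = 1, removing each variable's own equation.
Y = 3C - E + 2  [with C=-3, E=1]  = -8
Z = 3Y - 2C - 5  [with Y=-8, C=-3]  = -23

-23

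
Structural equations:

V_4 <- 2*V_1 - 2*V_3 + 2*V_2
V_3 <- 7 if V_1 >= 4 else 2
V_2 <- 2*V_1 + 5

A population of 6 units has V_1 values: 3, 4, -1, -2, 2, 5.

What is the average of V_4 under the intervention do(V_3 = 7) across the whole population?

The intervention sets V_3=7 in all 6 units regardless of V_1. Recomputing V_4 per unit gives 14, 20, -10, -16, 8, 26; average 7.

7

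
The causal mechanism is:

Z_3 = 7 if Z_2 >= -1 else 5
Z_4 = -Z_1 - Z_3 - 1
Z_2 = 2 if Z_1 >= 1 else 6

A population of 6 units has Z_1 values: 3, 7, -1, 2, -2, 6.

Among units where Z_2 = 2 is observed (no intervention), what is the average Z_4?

Observing Z_2=2 restricts to units where Z_2's equation naturally yields 2: Z_1 ∈ {3, 7, 2, 6}. In that subpopulation Z_4 = -11, -15, -10, -14, mean -12.5.

-12.5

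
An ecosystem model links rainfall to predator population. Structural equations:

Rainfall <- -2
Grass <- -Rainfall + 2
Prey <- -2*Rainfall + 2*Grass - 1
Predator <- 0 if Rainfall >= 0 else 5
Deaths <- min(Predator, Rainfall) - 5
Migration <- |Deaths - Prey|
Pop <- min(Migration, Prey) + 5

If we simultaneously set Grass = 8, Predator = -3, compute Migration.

The joint intervention fixes Grass = 8, Predator = -3, removing each variable's own equation.
Prey = -2*Rainfall + 2*Grass - 1  [with Rainfall=-2, Grass=8]  = 19
Deaths = min(Predator, Rainfall) - 5  [with Predator=-3, Rainfall=-2]  = -8
Migration = |Deaths - Prey|  [with Deaths=-8, Prey=19]  = 27

27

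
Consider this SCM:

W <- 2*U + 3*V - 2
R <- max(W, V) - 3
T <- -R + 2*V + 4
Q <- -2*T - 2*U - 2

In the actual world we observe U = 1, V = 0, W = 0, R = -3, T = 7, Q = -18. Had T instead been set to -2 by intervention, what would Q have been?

The intervention breaks the incoming arrows to T: T <- -R + 2*V + 4 no longer applies, and T = -2.
Q = -2*T - 2*U - 2  [with T=-2, U=1]  = 0

0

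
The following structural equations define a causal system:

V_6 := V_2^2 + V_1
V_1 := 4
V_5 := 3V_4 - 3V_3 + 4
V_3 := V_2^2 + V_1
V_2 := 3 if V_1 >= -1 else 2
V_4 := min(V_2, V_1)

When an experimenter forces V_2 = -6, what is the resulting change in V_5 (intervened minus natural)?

-108

do(V_2=-6) replaces the equation V_2 := 3 if V_1 >= -1 else 2 with the constant V_2 = -6.
V_3 = V_2^2 + V_1  [with V_2=-6, V_1=4]  = 40
V_4 = min(V_2, V_1)  [with V_2=-6, V_1=4]  = -6
V_5 = 3V_4 - 3V_3 + 4  [with V_4=-6, V_3=40]  = -134
Without intervention: V_2 = 3 if V_1 >= -1 else 2  [with V_1=4]  = 3; V_3 = V_2^2 + V_1  [with V_2=3, V_1=4]  = 13; V_4 = min(V_2, V_1)  [with V_2=3, V_1=4]  = 3; V_5 = 3V_4 - 3V_3 + 4  [with V_4=3, V_3=13]  = -26.
Change = -134 − (-26) = -108.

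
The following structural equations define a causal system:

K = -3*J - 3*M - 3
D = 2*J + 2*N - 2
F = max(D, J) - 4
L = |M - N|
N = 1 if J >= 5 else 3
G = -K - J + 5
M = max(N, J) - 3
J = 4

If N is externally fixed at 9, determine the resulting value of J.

Under do(N=9), the mechanism N = 1 if J >= 5 else 3 is discarded; N is fixed at 9.
J is not downstream of the intervention, so its value is determined by the original equations.

4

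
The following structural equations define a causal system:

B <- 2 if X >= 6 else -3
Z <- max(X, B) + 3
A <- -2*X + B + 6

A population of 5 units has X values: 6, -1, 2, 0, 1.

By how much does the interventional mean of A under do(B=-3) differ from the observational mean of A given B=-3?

Every unit gets B=-3 under the intervention. A values become -9, 5, -1, 3, 1; E[A|do(B=-3)] = -0.2.
Conditioning on B=-3 selects the 4 unit(s) with X ∈ {-1, 2, 0, 1}. Their A values: 5, -1, 3, 1. Mean = 2.
Difference = -0.2 − 2 = -2.2.

-2.2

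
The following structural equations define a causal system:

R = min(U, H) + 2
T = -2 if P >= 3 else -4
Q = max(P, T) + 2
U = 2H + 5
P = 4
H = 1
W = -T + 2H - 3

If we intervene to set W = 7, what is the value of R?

3

do(W=7) replaces the equation W = -T + 2H - 3 with the constant W = 7.
Since R is not a descendant of the intervened variable, it is unaffected.
U = 2H + 5  [with H=1]  = 7
R = min(U, H) + 2  [with U=7, H=1]  = 3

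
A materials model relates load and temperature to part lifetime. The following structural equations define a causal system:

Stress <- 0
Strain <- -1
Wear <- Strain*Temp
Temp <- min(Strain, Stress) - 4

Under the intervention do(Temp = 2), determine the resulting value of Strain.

Under do(Temp=2), the mechanism Temp <- min(Strain, Stress) - 4 is discarded; Temp is fixed at 2.
Since Strain is not a descendant of the intervened variable, it is unaffected.

-1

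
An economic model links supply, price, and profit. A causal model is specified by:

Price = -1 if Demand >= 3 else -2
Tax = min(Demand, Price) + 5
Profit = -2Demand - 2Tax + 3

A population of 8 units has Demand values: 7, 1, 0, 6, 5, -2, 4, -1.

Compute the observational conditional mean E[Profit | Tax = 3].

Observing Tax=3 restricts to units where Tax's equation naturally yields 3: Demand ∈ {1, 0, -2, -1}. In that subpopulation Profit = -5, -3, 1, -1, mean -2.

-2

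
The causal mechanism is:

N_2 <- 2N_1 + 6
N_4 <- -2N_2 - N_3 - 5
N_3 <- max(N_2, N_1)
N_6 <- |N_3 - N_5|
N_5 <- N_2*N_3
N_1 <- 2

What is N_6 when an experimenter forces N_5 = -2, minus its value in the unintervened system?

-78

The intervention breaks the incoming arrows to N_5: N_5 <- N_2*N_3 no longer applies, and N_5 = -2.
N_2 = 2N_1 + 6  [with N_1=2]  = 10
N_3 = max(N_2, N_1)  [with N_2=10, N_1=2]  = 10
N_6 = |N_3 - N_5|  [with N_3=10, N_5=-2]  = 12
Without intervention: N_2 = 2N_1 + 6  [with N_1=2]  = 10; N_3 = max(N_2, N_1)  [with N_2=10, N_1=2]  = 10; N_5 = N_2*N_3  [with N_2=10, N_3=10]  = 100; N_6 = |N_3 - N_5|  [with N_3=10, N_5=100]  = 90.
Change = 12 − 90 = -78.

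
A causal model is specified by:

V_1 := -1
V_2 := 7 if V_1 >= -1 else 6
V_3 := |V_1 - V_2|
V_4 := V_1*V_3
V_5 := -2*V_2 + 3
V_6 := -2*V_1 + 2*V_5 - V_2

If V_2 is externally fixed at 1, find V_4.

-2

Under do(V_2=1), the mechanism V_2 := 7 if V_1 >= -1 else 6 is discarded; V_2 is fixed at 1.
V_3 = |V_1 - V_2|  [with V_1=-1, V_2=1]  = 2
V_4 = V_1*V_3  [with V_1=-1, V_3=2]  = -2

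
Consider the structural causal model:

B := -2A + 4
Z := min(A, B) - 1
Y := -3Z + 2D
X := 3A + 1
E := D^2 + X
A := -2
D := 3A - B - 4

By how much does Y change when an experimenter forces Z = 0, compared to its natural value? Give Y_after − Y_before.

The intervention breaks the incoming arrows to Z: Z := min(A, B) - 1 no longer applies, and Z = 0.
B = -2A + 4  [with A=-2]  = 8
D = 3A - B - 4  [with A=-2, B=8]  = -18
Y = -3Z + 2D  [with Z=0, D=-18]  = -36
Without intervention: B = -2A + 4  [with A=-2]  = 8; D = 3A - B - 4  [with A=-2, B=8]  = -18; Z = min(A, B) - 1  [with A=-2, B=8]  = -3; Y = -3Z + 2D  [with Z=-3, D=-18]  = -27.
Change = -36 − (-27) = -9.

-9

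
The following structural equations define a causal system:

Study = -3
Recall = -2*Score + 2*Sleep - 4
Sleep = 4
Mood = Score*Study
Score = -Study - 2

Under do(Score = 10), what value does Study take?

Under do(Score=10), the mechanism Score = -Study - 2 is discarded; Score is fixed at 10.
Study is not downstream of the intervention, so its value is determined by the original equations.

-3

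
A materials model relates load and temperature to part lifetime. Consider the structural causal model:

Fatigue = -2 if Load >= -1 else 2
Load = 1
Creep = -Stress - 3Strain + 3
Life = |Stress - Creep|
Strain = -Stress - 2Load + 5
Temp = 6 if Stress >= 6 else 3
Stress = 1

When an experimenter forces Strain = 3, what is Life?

The intervention breaks the incoming arrows to Strain: Strain = -Stress - 2Load + 5 no longer applies, and Strain = 3.
Creep = -Stress - 3Strain + 3  [with Stress=1, Strain=3]  = -7
Life = |Stress - Creep|  [with Stress=1, Creep=-7]  = 8

8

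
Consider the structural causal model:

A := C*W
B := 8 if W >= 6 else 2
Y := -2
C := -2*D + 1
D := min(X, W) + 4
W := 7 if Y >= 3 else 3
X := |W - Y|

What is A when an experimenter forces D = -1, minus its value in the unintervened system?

Under do(D=-1), the mechanism D := min(X, W) + 4 is discarded; D is fixed at -1.
W = 7 if Y >= 3 else 3  [with Y=-2]  = 3
C = -2*D + 1  [with D=-1]  = 3
A = C*W  [with C=3, W=3]  = 9
Without intervention: W = 7 if Y >= 3 else 3  [with Y=-2]  = 3; X = |W - Y|  [with W=3, Y=-2]  = 5; D = min(X, W) + 4  [with X=5, W=3]  = 7; C = -2*D + 1  [with D=7]  = -13; A = C*W  [with C=-13, W=3]  = -39.
Change = 9 − (-39) = 48.

48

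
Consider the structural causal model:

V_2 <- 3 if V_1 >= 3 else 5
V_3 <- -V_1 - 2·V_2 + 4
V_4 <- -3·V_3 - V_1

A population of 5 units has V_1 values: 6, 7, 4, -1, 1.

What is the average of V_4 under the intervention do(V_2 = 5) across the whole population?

Every unit gets V_2=5 under the intervention. V_4 values become 30, 32, 26, 16, 20; E[V_4|do(V_2=5)] = 24.8.

24.8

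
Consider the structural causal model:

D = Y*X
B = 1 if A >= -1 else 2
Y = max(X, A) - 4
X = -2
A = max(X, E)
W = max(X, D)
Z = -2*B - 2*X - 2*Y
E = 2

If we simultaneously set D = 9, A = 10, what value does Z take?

-10

Setting D = 9, A = 10 by intervention discards those variables' equations.
Y = max(X, A) - 4  [with X=-2, A=10]  = 6
B = 1 if A >= -1 else 2  [with A=10]  = 1
Z = -2*B - 2*X - 2*Y  [with B=1, X=-2, Y=6]  = -10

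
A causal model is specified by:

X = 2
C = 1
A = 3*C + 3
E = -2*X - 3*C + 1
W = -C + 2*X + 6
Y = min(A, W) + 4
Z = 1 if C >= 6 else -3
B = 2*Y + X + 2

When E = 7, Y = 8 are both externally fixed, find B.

Under do(E = 7, Y = 8), each intervened variable's structural equation is replaced by its fixed value.
B = 2*Y + X + 2  [with Y=8, X=2]  = 20

20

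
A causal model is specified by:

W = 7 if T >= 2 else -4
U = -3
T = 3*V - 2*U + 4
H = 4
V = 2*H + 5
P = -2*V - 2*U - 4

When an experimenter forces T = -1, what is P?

The intervention breaks the incoming arrows to T: T = 3*V - 2*U + 4 no longer applies, and T = -1.
Since P is not a descendant of the intervened variable, it is unaffected.
V = 2*H + 5  [with H=4]  = 13
P = -2*V - 2*U - 4  [with V=13, U=-3]  = -24

-24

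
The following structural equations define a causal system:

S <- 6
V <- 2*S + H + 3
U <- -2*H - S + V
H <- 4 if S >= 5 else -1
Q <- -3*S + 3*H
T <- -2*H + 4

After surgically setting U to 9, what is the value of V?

19

do(U=9) replaces the equation U <- -2*H - S + V with the constant U = 9.
V is not downstream of the intervention, so its value is determined by the original equations.
H = 4 if S >= 5 else -1  [with S=6]  = 4
V = 2*S + H + 3  [with S=6, H=4]  = 19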